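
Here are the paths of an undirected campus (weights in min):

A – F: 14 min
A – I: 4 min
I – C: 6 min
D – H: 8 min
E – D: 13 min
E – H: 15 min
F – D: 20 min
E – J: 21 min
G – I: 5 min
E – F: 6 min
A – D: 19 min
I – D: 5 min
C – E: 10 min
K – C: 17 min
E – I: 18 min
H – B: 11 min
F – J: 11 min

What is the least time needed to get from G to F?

Compare a few routes:
G → I → A → F: 5+4+14 = 23
G → I → E → F: 5+18+6 = 29
G → I → C → E → F: 5+6+10+6 = 27
Cheapest is G → I → A → F at 23 min.

23 min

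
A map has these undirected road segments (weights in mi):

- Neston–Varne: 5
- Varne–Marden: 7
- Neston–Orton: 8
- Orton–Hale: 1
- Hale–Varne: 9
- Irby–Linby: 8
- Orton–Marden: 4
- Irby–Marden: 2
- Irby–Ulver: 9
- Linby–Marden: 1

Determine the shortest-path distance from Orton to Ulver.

15 mi

Running Dijkstra from Orton:
Orton: 0
Hale: 1  (via Orton)
Marden: 4  (via Orton)
Linby: 5  (via Marden)
Irby: 6  (via Marden)
Neston: 8  (via Orton)
Varne: 10  (via Hale)
Ulver: 15  (via Irby)
Shortest route: Orton–Marden–Irby–Ulver = 15 mi.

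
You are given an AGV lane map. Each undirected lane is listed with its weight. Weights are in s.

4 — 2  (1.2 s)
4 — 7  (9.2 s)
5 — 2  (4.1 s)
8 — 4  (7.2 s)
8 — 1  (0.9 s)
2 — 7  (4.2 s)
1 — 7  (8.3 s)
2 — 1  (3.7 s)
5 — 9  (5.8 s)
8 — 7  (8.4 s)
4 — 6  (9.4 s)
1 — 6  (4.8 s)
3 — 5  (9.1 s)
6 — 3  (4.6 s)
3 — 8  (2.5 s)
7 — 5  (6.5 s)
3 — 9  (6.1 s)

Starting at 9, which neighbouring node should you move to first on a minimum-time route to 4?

5

Candidate routes:
9 → 5 → 2 → 4: 5.8+4.1+1.2 = 11.1
9 → 5 → 7 → 2 → 4: 5.8+6.5+4.2+1.2 = 17.7
9 → 3 → 8 → 4: 6.1+2.5+7.2 = 15.8
9 → 3 → 8 → 1 → 2 → 4: 6.1+2.5+0.9+3.7+1.2 = 14.4
The minimum is 11.1 s via 9 → 5 → 2 → 4.
So from 9 the first move is to 5.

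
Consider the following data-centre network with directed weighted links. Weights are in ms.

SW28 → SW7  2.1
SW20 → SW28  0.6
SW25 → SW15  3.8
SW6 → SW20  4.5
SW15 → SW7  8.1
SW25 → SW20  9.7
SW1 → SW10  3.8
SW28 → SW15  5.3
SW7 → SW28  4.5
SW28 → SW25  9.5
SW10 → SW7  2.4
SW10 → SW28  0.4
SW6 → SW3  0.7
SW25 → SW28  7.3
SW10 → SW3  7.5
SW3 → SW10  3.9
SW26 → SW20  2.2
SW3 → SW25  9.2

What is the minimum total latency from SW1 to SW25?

Shortest distances from SW1:
SW1: 0
SW10: 3.8  (via SW1)
SW28: 4.2  (via SW10)
SW7: 6.2  (via SW10)
SW15: 9.5  (via SW28)
SW3: 11.3  (via SW10)
SW25: 13.7  (via SW28)
Shortest route: SW1–SW10–SW28–SW25 = 13.7 ms.

13.7 ms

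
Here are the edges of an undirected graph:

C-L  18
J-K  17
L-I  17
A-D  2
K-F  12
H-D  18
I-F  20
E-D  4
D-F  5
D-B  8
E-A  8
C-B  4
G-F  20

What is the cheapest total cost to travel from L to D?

Running Dijkstra from L:
L: 0
I: 17  (via L)
C: 18  (via L)
B: 22  (via C)
D: 30  (via B)
Shortest route: L–C–B–D = 30.

30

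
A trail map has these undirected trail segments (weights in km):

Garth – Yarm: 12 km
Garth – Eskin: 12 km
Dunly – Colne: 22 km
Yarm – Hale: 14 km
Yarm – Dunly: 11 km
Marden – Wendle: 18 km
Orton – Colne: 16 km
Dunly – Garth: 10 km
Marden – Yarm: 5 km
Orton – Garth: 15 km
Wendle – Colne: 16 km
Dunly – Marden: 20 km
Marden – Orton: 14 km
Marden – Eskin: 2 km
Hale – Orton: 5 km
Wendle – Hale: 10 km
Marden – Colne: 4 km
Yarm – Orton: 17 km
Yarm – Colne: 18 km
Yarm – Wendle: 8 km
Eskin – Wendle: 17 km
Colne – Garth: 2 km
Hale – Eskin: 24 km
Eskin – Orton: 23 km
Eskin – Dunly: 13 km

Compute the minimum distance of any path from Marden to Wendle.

13 km

Candidate routes:
Marden - Yarm - Wendle: 5+8 = 13
Marden - Wendle: 18 = 18
Cheapest is Marden - Yarm - Wendle at 13 km.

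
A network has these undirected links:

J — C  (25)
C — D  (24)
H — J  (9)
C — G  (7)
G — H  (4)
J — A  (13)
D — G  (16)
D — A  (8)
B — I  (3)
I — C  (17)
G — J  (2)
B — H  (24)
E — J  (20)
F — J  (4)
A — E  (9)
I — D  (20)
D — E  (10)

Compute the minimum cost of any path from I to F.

Running Dijkstra from I:
I: 0
B: 3  (via I)
C: 17  (via I)
D: 20  (via I)
G: 24  (via C)
J: 26  (via G)
H: 27  (via B)
A: 28  (via D)
E: 30  (via D)
F: 30  (via J)
Shortest route: I–C–G–J–F = 30.

30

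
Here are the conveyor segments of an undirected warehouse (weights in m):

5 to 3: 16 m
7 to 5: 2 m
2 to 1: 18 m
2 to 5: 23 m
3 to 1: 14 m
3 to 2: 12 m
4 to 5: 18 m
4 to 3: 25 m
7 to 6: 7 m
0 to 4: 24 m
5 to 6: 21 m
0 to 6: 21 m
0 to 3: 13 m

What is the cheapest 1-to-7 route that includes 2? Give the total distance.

43 m

Best 1 to 2: 1 → 2 costing 18
Best 2 to 7: 2 → 5 → 7 costing 25
Total via 2: 18 + 25 = 43 m.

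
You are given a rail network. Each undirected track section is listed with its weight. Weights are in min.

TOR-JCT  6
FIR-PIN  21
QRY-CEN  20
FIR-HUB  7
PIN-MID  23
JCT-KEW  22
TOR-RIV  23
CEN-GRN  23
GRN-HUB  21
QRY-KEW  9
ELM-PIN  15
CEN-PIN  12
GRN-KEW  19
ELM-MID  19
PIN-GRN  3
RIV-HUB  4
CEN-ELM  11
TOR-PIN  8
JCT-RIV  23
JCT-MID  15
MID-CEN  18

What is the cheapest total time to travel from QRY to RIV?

Candidate routes:
QRY - CEN - PIN - GRN - HUB - RIV: 20+12+3+21+4 = 60
QRY - KEW - GRN - HUB - RIV: 9+19+21+4 = 53
QRY - KEW - JCT - RIV: 9+22+23 = 54
The minimum is 53 min via QRY - KEW - GRN - HUB - RIV.

53 min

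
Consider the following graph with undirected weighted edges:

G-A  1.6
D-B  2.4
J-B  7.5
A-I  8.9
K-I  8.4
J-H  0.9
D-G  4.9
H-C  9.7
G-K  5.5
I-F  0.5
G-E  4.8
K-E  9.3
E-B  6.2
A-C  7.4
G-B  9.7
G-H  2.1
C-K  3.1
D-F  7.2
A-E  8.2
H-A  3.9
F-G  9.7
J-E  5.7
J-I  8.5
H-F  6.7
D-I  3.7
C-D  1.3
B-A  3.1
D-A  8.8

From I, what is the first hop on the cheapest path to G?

D

Enumerating some paths:
I–D–G: 3.7+4.9 = 8.6
I–F–G: 0.5+9.7 = 10.2
I–A–G: 8.9+1.6 = 10.5
I–F–H–G: 0.5+6.7+2.1 = 9.3
Cheapest is I–D–G at 8.6.
So from I the first move is to D.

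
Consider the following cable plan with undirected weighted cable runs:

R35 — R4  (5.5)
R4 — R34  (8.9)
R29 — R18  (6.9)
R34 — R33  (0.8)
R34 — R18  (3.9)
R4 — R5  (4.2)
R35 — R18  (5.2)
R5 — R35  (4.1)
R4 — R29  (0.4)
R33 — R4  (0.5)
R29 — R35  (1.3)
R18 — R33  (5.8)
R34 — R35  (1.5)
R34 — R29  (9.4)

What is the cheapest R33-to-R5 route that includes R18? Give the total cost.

14

Shortest R33→R18: R33–R34–R18 = 4.7
Shortest R18→R5: R18–R35–R5 = 9.3
Total via R18: 4.7 + 9.3 = 14.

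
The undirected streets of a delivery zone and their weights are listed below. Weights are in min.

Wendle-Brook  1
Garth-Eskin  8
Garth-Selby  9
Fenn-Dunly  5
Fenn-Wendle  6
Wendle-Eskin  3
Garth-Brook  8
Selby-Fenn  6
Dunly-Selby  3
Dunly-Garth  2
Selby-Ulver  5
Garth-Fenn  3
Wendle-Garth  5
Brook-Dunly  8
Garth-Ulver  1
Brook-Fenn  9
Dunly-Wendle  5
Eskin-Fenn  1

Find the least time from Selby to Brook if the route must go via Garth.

Shortest Selby→Garth: Selby–Dunly–Garth = 5
Best Garth to Brook: Garth–Wendle–Brook costing 6
Total via Garth: 5 + 6 = 11 min.

11 min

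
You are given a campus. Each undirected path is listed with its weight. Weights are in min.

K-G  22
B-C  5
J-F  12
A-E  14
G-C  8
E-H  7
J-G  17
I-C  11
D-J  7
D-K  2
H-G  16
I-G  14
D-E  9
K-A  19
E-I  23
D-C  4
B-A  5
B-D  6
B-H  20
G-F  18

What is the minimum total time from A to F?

30 min

Enumerating some paths:
A–B–D–J–F: 5+6+7+12 = 30
A–K–D–J–F: 19+2+7+12 = 40
A–B–C–G–F: 5+5+8+18 = 36
A–B–C–D–J–F: 5+5+4+7+12 = 33
The minimum is 30 min via A–B–D–J–F.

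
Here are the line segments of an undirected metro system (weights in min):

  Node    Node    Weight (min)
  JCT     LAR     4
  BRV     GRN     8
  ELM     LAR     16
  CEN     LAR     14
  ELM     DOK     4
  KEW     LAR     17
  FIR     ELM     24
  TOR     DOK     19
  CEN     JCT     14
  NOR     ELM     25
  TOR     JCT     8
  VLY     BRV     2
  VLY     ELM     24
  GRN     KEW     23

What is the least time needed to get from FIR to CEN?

Shortest distances from FIR:
FIR: 0
ELM: 24  (via FIR)
DOK: 28  (via ELM)
LAR: 40  (via ELM)
JCT: 44  (via LAR)
TOR: 47  (via DOK)
VLY: 48  (via ELM)
NOR: 49  (via ELM)
BRV: 50  (via VLY)
CEN: 54  (via LAR)
Shortest route: FIR–ELM–LAR–CEN = 54 min.

54 min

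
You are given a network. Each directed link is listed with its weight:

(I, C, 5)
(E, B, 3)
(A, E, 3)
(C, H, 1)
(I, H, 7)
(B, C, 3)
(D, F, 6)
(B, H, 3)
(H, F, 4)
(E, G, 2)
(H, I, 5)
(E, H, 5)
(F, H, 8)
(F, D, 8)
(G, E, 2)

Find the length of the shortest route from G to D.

19

Shortest distances from G:
G: 0
E: 2  (via G)
B: 5  (via E)
H: 7  (via E)
C: 8  (via B)
F: 11  (via H)
I: 12  (via H)
D: 19  (via F)
Shortest route: G → E → H → F → D = 19.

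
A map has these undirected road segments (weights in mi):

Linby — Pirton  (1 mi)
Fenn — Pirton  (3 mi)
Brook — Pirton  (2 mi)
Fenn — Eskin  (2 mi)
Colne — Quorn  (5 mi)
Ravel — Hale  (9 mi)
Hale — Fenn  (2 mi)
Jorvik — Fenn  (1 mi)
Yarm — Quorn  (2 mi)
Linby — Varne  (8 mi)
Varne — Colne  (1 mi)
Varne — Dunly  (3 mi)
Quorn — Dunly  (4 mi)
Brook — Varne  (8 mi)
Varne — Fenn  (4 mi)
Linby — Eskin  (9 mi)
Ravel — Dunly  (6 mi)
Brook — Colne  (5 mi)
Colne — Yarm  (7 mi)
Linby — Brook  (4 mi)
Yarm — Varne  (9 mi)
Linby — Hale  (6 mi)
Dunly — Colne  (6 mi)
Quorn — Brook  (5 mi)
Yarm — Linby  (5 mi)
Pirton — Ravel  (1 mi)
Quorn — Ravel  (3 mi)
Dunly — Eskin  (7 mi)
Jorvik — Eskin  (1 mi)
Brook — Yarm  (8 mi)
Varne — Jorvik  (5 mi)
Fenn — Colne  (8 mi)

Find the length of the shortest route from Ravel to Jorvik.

Settle nodes by increasing distance from Ravel:
Ravel: 0
Pirton: 1  (via Ravel)
Linby: 2  (via Pirton)
Quorn: 3  (via Ravel)
Brook: 3  (via Pirton)
Fenn: 4  (via Pirton)
Jorvik: 5  (via Fenn)
Shortest route: Ravel → Pirton → Fenn → Jorvik = 5 mi.

5 mi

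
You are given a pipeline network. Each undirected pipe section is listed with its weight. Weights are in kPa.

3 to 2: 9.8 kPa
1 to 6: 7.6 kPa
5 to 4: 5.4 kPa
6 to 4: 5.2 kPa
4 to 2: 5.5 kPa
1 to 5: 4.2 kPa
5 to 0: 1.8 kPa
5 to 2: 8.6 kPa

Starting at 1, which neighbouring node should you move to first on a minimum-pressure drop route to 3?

5

Compare a few routes:
1–6–4–2–3: 7.6+5.2+5.5+9.8 = 28.1
1–5–4–2–3: 4.2+5.4+5.5+9.8 = 24.9
1–5–2–3: 4.2+8.6+9.8 = 22.6
The minimum is 22.6 kPa via 1–5–2–3.
So from 1 the first move is to 5.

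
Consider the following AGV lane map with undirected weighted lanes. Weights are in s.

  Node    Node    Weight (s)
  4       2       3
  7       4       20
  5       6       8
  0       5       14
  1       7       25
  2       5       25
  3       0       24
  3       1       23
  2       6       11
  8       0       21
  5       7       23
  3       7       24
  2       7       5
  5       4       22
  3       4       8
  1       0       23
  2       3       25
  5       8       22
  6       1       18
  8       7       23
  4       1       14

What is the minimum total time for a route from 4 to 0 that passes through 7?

Shortest 4→7: 4 → 2 → 7 = 8
Best 7 to 0: 7 → 5 → 0 costing 37
Total via 7: 8 + 37 = 45 s.

45 s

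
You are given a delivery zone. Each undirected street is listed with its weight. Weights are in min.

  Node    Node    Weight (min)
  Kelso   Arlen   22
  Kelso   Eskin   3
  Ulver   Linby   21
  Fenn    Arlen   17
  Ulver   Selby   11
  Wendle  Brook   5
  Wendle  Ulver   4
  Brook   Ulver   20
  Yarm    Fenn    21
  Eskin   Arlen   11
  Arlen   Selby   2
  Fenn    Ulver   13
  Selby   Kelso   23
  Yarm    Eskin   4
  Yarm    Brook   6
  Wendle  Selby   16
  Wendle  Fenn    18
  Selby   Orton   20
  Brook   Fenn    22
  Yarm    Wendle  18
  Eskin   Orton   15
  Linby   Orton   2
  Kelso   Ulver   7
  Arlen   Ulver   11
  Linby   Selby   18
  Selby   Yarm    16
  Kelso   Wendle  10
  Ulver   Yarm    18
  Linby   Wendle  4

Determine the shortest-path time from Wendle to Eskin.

Compare a few routes:
Wendle → Brook → Yarm → Eskin: 5+6+4 = 15
Wendle → Ulver → Kelso → Eskin: 4+7+3 = 14
Wendle → Linby → Orton → Eskin: 4+2+15 = 21
Wendle → Kelso → Eskin: 10+3 = 13
Cheapest is Wendle → Kelso → Eskin at 13 min.

13 min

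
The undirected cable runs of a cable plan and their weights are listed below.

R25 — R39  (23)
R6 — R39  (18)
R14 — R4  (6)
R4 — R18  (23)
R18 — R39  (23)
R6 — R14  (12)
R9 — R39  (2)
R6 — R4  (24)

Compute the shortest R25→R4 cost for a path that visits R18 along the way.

69

Best R25 to R18: R25 → R39 → R18 costing 46
Shortest R18→R4: R18 → R4 = 23
Total via R18: 46 + 23 = 69.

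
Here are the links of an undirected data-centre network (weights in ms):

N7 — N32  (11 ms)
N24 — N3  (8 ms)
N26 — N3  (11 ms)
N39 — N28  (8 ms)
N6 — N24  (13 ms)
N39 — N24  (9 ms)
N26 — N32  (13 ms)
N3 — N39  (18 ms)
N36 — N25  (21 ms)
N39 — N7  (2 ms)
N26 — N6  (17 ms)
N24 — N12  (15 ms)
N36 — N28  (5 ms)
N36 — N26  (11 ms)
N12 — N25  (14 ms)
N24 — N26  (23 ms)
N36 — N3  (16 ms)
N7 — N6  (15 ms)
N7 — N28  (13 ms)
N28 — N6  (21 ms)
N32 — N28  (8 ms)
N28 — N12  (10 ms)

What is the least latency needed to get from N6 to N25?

42 ms

Running Dijkstra from N6:
N6: 0
N24: 13  (via N6)
N7: 15  (via N6)
N26: 17  (via N6)
N39: 17  (via N7)
N3: 21  (via N24)
N28: 21  (via N6)
N32: 26  (via N7)
N36: 26  (via N28)
N12: 28  (via N24)
N25: 42  (via N12)
Shortest route: N6–N24–N12–N25 = 42 ms.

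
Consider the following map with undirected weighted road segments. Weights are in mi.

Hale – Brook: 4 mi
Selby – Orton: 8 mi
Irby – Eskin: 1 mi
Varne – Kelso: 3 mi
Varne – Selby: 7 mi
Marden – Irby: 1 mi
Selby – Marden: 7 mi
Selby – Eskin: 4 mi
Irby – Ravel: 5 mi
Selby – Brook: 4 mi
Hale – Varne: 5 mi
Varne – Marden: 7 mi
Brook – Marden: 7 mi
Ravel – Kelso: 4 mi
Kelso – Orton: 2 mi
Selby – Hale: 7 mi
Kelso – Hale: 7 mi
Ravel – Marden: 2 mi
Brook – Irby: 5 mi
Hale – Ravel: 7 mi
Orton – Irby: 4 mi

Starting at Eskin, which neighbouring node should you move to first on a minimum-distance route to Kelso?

Candidate routes:
Eskin - Irby - Marden - Ravel - Kelso: 1+1+2+4 = 8
Eskin - Irby - Orton - Kelso: 1+4+2 = 7
The minimum is 7 mi via Eskin - Irby - Orton - Kelso.
So from Eskin the first move is to Irby.

Irby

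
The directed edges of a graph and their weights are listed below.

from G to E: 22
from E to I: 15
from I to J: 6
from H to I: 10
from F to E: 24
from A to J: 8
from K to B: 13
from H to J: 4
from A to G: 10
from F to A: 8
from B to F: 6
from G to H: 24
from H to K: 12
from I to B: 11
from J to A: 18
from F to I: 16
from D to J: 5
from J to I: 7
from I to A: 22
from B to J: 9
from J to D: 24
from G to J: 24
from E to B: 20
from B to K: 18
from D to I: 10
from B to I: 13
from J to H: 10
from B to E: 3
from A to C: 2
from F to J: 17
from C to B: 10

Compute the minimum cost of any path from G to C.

44

Enumerating some paths:
G - J - A - C: 24+18+2 = 44
G - J - I - A - C: 24+7+22+2 = 55
G - H - J - A - C: 24+4+18+2 = 48
The minimum is 44 via G - J - A - C.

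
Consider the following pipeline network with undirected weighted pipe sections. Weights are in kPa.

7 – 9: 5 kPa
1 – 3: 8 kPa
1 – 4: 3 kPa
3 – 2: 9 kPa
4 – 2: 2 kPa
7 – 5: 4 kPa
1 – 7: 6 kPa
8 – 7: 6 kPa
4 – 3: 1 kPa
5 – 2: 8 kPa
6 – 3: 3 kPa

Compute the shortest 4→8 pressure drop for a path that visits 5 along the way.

Best 4 to 5: 4 → 2 → 5 costing 10
Shortest 5→8: 5 → 7 → 8 = 10
Total via 5: 10 + 10 = 20 kPa.

20 kPa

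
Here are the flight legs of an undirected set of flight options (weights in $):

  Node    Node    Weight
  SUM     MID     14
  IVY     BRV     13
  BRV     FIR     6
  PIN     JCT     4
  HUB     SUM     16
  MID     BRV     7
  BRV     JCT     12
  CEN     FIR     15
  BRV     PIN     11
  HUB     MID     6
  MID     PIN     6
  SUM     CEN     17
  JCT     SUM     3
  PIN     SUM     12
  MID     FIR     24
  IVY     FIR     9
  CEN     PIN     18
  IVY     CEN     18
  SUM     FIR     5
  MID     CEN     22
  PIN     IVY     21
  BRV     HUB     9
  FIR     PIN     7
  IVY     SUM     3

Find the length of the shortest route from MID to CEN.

$22

Enumerating some paths:
MID–BRV–FIR–CEN: 7+6+15 = 28
MID–PIN–CEN: 6+18 = 24
MID–CEN: 22 = 22
Cheapest is MID–CEN at $22.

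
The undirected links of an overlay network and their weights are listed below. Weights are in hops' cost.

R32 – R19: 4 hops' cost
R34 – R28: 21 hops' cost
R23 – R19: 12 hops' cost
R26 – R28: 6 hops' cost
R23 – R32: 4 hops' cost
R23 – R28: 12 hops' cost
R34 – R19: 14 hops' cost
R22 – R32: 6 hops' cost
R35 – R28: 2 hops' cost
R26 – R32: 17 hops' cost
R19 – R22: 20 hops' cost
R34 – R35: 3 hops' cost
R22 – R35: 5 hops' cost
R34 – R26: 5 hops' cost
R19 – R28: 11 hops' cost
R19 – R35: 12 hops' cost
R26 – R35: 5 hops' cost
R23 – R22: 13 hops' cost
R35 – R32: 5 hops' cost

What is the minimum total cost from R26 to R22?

10 hops' cost

Running Dijkstra from R26:
R26: 0
R34: 5  (via R26)
R35: 5  (via R26)
R28: 6  (via R26)
R32: 10  (via R35)
R22: 10  (via R35)
Shortest route: R26–R35–R22 = 10 hops' cost.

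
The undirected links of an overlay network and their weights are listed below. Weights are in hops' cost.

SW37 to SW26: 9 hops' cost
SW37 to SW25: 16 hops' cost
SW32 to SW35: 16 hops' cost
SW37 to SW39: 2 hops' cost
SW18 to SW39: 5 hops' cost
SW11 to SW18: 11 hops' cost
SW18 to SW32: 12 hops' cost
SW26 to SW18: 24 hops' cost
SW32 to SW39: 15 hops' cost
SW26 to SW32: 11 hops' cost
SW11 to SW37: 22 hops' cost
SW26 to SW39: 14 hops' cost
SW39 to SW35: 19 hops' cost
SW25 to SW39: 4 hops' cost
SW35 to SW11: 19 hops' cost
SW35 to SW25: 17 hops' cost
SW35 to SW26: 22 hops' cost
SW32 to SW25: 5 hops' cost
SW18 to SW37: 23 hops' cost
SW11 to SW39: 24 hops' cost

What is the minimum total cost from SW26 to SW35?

22 hops' cost

Shortest distances from SW26:
SW26: 0
SW37: 9  (via SW26)
SW39: 11  (via SW37)
SW32: 11  (via SW26)
SW25: 15  (via SW39)
SW18: 16  (via SW39)
SW35: 22  (via SW26)
Shortest route: SW26–SW35 = 22 hops' cost.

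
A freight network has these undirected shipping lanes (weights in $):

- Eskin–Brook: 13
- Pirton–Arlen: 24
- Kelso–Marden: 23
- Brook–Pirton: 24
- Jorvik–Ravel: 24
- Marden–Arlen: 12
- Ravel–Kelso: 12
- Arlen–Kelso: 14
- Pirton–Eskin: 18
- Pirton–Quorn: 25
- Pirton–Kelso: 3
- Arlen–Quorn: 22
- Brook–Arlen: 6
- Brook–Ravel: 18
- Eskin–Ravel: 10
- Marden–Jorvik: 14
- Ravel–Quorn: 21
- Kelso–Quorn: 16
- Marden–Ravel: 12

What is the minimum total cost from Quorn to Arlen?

$22

Shortest distances from Quorn:
Quorn: 0
Kelso: 16  (via Quorn)
Pirton: 19  (via Kelso)
Ravel: 21  (via Quorn)
Arlen: 22  (via Quorn)
Shortest route: Quorn → Arlen = $22.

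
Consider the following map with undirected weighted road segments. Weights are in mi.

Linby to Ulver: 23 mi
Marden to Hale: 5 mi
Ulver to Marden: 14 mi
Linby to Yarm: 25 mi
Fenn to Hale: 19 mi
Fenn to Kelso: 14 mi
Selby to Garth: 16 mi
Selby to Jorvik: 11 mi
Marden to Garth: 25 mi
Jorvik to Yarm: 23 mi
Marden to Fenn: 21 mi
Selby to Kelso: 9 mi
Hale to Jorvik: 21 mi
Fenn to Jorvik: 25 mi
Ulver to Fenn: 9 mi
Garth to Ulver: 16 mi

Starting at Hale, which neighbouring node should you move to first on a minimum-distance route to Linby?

Candidate routes:
Hale - Fenn - Ulver - Linby: 19+9+23 = 51
Hale - Marden - Ulver - Linby: 5+14+23 = 42
The minimum is 42 mi via Hale - Marden - Ulver - Linby.
So from Hale the first move is to Marden.

Marden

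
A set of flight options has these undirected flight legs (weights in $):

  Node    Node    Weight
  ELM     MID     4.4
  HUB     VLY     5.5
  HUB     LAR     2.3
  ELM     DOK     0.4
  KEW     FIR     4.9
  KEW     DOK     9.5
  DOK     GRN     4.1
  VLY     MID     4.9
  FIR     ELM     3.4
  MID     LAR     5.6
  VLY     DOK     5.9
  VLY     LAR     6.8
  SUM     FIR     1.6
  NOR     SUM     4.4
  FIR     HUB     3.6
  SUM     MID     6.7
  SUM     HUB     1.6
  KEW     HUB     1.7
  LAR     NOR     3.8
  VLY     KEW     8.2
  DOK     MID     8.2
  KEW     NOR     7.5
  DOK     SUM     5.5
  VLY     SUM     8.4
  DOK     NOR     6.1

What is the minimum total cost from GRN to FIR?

Running Dijkstra from GRN:
GRN: 0
DOK: 4.1  (via GRN)
ELM: 4.5  (via DOK)
FIR: 7.9  (via ELM)
Shortest route: GRN → DOK → ELM → FIR = $7.9.

$7.9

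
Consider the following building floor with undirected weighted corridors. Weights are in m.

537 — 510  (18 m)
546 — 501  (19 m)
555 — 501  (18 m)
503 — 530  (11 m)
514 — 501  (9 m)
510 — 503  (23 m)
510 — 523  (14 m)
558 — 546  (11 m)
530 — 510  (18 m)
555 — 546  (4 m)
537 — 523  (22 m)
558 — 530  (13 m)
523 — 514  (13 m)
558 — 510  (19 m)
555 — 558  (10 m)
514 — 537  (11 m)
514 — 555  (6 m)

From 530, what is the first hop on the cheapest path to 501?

Enumerating some paths:
530 - 558 - 546 - 555 - 514 - 501: 13+11+4+6+9 = 43
530 - 558 - 555 - 514 - 501: 13+10+6+9 = 38
530 - 558 - 555 - 501: 13+10+18 = 41
530 - 558 - 546 - 501: 13+11+19 = 43
Cheapest is 530 - 558 - 555 - 514 - 501 at 38 m.
So from 530 the first move is to 558.

558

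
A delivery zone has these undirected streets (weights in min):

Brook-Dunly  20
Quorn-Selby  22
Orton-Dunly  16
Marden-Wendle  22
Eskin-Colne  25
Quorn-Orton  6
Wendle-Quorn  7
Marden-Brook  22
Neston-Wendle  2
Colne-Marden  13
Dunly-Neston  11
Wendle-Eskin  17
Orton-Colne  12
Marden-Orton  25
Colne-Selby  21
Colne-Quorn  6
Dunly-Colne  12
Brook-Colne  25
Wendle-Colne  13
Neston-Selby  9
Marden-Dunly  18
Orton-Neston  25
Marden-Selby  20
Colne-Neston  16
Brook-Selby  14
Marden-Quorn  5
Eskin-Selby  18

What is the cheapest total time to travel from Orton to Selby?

Running Dijkstra from Orton:
Orton: 0
Quorn: 6  (via Orton)
Marden: 11  (via Quorn)
Colne: 12  (via Orton)
Wendle: 13  (via Quorn)
Neston: 15  (via Wendle)
Dunly: 16  (via Orton)
Selby: 24  (via Neston)
Shortest route: Orton → Quorn → Wendle → Neston → Selby = 24 min.

24 min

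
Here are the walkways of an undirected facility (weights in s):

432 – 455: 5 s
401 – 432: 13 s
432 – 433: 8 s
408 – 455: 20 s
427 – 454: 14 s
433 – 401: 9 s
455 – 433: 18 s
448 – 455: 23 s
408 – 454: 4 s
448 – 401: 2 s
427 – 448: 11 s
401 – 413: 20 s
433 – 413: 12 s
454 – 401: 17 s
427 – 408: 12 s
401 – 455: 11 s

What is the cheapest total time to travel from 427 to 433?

Candidate routes:
427 - 448 - 401 - 433: 11+2+9 = 22
427 - 448 - 401 - 455 - 432 - 433: 11+2+11+5+8 = 37
427 - 448 - 401 - 432 - 433: 11+2+13+8 = 34
Cheapest is 427 - 448 - 401 - 433 at 22 s.

22 s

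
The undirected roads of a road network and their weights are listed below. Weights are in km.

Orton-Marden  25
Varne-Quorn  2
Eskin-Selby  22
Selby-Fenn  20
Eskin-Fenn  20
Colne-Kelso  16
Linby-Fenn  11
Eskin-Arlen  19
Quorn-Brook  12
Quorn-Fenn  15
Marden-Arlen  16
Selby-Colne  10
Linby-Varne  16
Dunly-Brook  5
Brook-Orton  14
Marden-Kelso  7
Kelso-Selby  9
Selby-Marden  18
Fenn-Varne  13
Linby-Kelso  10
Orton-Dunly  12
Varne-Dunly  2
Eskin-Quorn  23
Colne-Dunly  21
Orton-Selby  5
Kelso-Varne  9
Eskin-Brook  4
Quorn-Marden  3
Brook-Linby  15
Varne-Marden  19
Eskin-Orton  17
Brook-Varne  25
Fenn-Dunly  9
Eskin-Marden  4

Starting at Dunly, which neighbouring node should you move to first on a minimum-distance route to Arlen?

Varne

Candidate routes:
Dunly → Brook → Eskin → Arlen: 5+4+19 = 28
Dunly → Varne → Quorn → Marden → Arlen: 2+2+3+16 = 23
Dunly → Brook → Eskin → Marden → Arlen: 5+4+4+16 = 29
The minimum is 23 km via Dunly → Varne → Quorn → Marden → Arlen.
So from Dunly the first move is to Varne.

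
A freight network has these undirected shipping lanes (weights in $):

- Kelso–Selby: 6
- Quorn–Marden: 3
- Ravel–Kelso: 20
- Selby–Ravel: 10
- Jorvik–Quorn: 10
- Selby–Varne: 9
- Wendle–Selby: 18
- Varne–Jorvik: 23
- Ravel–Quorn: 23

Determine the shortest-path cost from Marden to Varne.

Candidate routes:
Marden - Quorn - Ravel - Selby - Varne: 3+23+10+9 = 45
Marden - Quorn - Ravel - Kelso - Selby - Varne: 3+23+20+6+9 = 61
Marden - Quorn - Jorvik - Varne: 3+10+23 = 36
Cheapest is Marden - Quorn - Jorvik - Varne at $36.

$36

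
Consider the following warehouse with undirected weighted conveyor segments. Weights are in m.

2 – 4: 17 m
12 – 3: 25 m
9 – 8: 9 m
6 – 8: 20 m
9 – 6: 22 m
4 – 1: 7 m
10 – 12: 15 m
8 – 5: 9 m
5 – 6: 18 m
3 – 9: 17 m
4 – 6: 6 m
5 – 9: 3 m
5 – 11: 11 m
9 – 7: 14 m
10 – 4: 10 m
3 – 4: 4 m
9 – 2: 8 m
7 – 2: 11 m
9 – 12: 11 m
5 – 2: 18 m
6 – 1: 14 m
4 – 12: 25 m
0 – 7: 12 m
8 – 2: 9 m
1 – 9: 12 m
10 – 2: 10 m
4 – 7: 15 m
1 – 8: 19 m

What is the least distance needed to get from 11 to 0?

Settle nodes by increasing distance from 11:
11: 0
5: 11  (via 11)
9: 14  (via 5)
8: 20  (via 5)
2: 22  (via 9)
12: 25  (via 9)
1: 26  (via 9)
7: 28  (via 9)
6: 29  (via 5)
3: 31  (via 9)
10: 32  (via 2)
4: 33  (via 1)
0: 40  (via 7)
Shortest route: 11–5–9–7–0 = 40 m.

40 m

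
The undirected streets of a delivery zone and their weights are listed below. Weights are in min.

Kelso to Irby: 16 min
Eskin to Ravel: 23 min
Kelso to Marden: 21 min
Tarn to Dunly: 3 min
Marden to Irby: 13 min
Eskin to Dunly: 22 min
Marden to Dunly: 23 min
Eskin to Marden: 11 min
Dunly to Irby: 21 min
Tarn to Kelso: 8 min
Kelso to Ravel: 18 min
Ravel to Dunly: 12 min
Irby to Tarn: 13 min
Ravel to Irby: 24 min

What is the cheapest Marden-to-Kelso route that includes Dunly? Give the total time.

Best Marden to Dunly: Marden → Dunly costing 23
Shortest Dunly→Kelso: Dunly → Tarn → Kelso = 11
Total via Dunly: 23 + 11 = 34 min.

34 min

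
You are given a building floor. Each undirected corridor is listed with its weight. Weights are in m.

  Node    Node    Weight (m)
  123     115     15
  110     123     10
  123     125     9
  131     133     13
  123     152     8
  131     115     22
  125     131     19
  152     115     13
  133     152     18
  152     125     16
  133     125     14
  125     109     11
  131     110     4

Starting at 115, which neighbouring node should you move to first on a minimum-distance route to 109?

Candidate routes:
115 → 123 → 125 → 109: 15+9+11 = 35
115 → 152 → 125 → 109: 13+16+11 = 40
Cheapest is 115 → 123 → 125 → 109 at 35 m.
So from 115 the first move is to 123.

123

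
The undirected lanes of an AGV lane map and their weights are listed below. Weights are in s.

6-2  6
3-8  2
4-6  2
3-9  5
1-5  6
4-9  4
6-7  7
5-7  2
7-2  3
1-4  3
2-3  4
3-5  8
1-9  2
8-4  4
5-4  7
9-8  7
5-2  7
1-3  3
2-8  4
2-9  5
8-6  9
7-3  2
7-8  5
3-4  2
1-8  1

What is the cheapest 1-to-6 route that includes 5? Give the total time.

14 s

Best 1 to 5: 1 → 5 costing 6
Shortest 5→6: 5 → 7 → 3 → 4 → 6 = 8
Total via 5: 6 + 8 = 14 s.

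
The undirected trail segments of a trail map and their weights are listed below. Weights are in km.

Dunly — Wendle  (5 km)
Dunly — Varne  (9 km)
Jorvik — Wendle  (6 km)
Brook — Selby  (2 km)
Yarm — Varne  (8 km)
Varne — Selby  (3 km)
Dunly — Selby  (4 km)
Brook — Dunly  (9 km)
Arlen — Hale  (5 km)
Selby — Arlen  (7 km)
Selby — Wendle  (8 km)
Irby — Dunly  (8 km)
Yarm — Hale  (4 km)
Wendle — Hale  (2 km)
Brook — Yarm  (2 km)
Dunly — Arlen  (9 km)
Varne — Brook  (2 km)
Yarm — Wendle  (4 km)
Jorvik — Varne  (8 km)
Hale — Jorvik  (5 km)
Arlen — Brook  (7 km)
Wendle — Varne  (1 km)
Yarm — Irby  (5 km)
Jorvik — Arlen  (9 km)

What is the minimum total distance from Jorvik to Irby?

14 km

Compare a few routes:
Jorvik–Wendle–Yarm–Irby: 6+4+5 = 15
Jorvik–Hale–Wendle–Yarm–Irby: 5+2+4+5 = 16
Jorvik–Hale–Yarm–Irby: 5+4+5 = 14
Jorvik–Wendle–Varne–Brook–Yarm–Irby: 6+1+2+2+5 = 16
The minimum is 14 km via Jorvik–Hale–Yarm–Irby.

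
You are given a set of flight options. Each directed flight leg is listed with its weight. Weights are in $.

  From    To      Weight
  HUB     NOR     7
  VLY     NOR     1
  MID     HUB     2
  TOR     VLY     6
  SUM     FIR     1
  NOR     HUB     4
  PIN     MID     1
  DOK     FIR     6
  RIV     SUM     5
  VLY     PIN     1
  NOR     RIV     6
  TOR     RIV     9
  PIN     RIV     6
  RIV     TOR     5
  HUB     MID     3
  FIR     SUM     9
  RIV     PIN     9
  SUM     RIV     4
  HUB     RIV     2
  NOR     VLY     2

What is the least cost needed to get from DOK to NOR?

Shortest distances from DOK:
DOK: 0
FIR: 6  (via DOK)
SUM: 15  (via FIR)
RIV: 19  (via SUM)
TOR: 24  (via RIV)
PIN: 28  (via RIV)
MID: 29  (via PIN)
VLY: 30  (via TOR)
NOR: 31  (via VLY)
Shortest route: DOK–FIR–SUM–RIV–TOR–VLY–NOR = $31.

$31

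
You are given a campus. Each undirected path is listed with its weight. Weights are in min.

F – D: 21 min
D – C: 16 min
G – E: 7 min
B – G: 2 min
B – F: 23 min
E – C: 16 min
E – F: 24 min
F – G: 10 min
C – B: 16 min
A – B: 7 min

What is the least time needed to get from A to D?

Shortest distances from A:
A: 0
B: 7  (via A)
G: 9  (via B)
E: 16  (via G)
F: 19  (via G)
C: 23  (via B)
D: 39  (via C)
Shortest route: A–B–C–D = 39 min.

39 min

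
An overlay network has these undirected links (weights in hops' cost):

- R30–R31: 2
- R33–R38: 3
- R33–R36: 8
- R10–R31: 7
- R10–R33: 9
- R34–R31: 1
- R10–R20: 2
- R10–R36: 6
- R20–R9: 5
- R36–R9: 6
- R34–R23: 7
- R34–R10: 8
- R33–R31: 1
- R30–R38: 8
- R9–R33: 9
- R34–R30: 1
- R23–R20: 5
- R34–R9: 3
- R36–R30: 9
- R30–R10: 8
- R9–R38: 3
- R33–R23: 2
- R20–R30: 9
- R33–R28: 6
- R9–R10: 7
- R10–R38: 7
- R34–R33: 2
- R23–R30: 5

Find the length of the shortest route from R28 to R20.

13 hops' cost

Shortest distances from R28:
R28: 0
R33: 6  (via R28)
R31: 7  (via R33)
R34: 8  (via R33)
R23: 8  (via R33)
R38: 9  (via R33)
R30: 9  (via R31)
R9: 11  (via R34)
R20: 13  (via R23)
Shortest route: R28 → R33 → R23 → R20 = 13 hops' cost.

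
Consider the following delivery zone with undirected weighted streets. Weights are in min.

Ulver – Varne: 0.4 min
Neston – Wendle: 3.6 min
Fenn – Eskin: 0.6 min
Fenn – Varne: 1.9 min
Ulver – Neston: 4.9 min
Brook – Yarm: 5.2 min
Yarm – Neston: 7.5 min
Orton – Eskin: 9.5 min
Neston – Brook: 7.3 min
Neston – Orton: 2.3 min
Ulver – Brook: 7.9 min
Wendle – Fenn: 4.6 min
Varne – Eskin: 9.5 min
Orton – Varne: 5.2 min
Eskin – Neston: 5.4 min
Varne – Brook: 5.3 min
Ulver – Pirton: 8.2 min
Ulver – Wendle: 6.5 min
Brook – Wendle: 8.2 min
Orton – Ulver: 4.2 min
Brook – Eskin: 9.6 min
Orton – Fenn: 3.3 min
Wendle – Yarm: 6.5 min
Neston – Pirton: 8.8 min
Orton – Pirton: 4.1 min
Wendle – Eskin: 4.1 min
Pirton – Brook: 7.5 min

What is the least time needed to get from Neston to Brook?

Enumerating some paths:
Neston → Ulver → Varne → Brook: 4.9+0.4+5.3 = 10.6
Neston → Brook: 7.3 = 7.3
Neston → Wendle → Brook: 3.6+8.2 = 11.8
The minimum is 7.3 min via Neston → Brook.

7.3 min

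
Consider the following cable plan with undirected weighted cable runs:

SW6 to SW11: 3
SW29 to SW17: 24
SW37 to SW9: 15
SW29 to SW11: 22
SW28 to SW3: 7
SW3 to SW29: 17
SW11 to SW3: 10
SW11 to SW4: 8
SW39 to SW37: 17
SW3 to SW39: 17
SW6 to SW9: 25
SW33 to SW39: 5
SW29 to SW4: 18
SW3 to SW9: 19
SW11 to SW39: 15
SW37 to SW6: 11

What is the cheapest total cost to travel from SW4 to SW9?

Running Dijkstra from SW4:
SW4: 0
SW11: 8  (via SW4)
SW6: 11  (via SW11)
SW29: 18  (via SW4)
SW3: 18  (via SW11)
SW37: 22  (via SW6)
SW39: 23  (via SW11)
SW28: 25  (via SW3)
SW33: 28  (via SW39)
SW9: 36  (via SW6)
Shortest route: SW4–SW11–SW6–SW9 = 36.

36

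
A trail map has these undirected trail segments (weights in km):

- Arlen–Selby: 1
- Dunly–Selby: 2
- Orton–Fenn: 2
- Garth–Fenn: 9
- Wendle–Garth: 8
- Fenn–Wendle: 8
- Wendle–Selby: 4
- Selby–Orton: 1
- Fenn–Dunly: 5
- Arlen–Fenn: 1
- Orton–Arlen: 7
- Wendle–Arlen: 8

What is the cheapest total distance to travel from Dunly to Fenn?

4 km

Compare a few routes:
Dunly → Selby → Arlen → Fenn: 2+1+1 = 4
Dunly → Selby → Orton → Fenn: 2+1+2 = 5
The minimum is 4 km via Dunly → Selby → Arlen → Fenn.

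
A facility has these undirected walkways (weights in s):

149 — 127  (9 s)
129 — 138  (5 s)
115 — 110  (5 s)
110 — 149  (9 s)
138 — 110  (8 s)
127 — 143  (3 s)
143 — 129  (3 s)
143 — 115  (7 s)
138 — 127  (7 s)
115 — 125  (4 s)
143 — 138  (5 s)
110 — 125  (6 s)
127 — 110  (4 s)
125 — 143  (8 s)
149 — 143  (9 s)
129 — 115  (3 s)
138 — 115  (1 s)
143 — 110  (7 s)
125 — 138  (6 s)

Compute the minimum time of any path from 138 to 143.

Enumerating some paths:
138 → 115 → 129 → 143: 1+3+3 = 7
138 → 143: 5 = 5
Cheapest is 138 → 143 at 5 s.

5 s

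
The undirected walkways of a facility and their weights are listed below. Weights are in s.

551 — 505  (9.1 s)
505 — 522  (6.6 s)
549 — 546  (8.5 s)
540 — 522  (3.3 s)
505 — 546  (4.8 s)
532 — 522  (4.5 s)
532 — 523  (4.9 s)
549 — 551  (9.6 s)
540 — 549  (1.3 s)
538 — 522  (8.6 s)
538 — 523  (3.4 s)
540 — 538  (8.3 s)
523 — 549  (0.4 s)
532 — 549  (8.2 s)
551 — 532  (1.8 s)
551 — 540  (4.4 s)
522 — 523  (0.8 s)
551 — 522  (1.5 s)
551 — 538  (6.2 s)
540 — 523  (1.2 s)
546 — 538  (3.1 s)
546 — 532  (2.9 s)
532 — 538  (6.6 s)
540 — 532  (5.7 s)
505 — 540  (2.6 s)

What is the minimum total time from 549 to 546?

6.9 s

Running Dijkstra from 549:
549: 0
523: 0.4  (via 549)
522: 1.2  (via 523)
540: 1.3  (via 549)
551: 2.7  (via 522)
538: 3.8  (via 523)
505: 3.9  (via 540)
532: 4.5  (via 551)
546: 6.9  (via 538)
Shortest route: 549–523–538–546 = 6.9 s.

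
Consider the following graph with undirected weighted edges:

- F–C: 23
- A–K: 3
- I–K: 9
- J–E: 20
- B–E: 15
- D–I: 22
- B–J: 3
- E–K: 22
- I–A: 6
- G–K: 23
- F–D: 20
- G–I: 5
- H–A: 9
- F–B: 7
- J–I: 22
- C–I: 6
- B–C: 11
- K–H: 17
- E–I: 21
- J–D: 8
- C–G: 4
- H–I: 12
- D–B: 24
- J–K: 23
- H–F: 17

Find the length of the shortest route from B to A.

Shortest distances from B:
B: 0
J: 3  (via B)
F: 7  (via B)
C: 11  (via B)
D: 11  (via J)
E: 15  (via B)
G: 15  (via C)
I: 17  (via C)
A: 23  (via I)
Shortest route: B → C → I → A = 23.

23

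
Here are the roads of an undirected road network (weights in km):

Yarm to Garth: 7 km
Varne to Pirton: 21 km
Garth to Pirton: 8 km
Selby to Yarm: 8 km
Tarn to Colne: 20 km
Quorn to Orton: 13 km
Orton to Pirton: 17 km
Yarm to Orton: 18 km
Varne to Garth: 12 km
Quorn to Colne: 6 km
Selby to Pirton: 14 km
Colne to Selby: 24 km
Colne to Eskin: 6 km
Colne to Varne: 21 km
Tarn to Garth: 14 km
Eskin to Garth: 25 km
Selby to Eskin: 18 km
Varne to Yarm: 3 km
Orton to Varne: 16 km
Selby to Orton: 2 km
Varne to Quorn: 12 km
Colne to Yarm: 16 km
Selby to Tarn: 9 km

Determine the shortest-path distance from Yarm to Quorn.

15 km

Enumerating some paths:
Yarm–Varne–Colne–Quorn: 3+21+6 = 30
Yarm–Varne–Quorn: 3+12 = 15
Yarm–Selby–Orton–Quorn: 8+2+13 = 23
Yarm–Colne–Quorn: 16+6 = 22
Cheapest is Yarm–Varne–Quorn at 15 km.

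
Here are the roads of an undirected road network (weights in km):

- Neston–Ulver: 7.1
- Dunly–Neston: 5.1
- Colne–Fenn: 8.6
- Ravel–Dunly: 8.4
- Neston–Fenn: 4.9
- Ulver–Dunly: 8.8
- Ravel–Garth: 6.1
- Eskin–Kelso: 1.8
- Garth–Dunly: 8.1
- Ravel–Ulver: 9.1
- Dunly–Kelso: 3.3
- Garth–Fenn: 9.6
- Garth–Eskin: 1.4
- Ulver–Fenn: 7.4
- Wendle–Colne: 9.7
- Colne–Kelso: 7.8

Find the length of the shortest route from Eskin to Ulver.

13.9 km

Settle nodes by increasing distance from Eskin:
Eskin: 0
Garth: 1.4  (via Eskin)
Kelso: 1.8  (via Eskin)
Dunly: 5.1  (via Kelso)
Ravel: 7.5  (via Garth)
Colne: 9.6  (via Kelso)
Neston: 10.2  (via Dunly)
Fenn: 11  (via Garth)
Ulver: 13.9  (via Dunly)
Shortest route: Eskin → Kelso → Dunly → Ulver = 13.9 km.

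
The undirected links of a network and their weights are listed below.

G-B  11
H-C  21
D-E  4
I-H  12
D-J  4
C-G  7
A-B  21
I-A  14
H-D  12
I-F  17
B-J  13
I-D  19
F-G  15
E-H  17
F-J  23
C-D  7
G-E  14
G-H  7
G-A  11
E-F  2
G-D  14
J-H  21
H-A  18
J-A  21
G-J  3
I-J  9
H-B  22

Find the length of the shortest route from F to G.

13

Enumerating some paths:
F–G: 15 = 15
F–E–G: 2+14 = 16
F–E–D–J–G: 2+4+4+3 = 13
The minimum is 13 via F–E–D–J–G.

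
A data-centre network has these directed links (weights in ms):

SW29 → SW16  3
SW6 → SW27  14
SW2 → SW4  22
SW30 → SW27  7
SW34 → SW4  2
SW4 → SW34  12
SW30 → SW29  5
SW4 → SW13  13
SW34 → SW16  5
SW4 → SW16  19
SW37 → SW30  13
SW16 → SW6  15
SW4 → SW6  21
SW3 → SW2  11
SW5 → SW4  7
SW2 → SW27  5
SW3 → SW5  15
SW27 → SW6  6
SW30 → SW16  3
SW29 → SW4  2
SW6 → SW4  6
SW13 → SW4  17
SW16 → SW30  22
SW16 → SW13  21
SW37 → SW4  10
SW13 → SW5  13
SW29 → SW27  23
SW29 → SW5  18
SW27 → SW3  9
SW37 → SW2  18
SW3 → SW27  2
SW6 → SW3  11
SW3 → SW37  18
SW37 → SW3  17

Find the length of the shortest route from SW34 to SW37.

49 ms

Compare a few routes:
SW34 - SW16 - SW6 - SW3 - SW37: 5+15+11+18 = 49
SW34 - SW4 - SW6 - SW3 - SW37: 2+21+11+18 = 52
SW34 - SW16 - SW6 - SW27 - SW3 - SW37: 5+15+14+9+18 = 61
The minimum is 49 ms via SW34 - SW16 - SW6 - SW3 - SW37.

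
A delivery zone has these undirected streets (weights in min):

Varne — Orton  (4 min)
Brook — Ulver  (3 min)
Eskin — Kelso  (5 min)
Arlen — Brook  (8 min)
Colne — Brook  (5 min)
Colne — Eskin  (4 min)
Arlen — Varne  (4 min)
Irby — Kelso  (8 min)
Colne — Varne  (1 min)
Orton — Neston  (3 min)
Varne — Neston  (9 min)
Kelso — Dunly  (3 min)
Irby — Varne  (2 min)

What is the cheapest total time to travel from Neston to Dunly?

20 min

Enumerating some paths:
Neston → Varne → Irby → Kelso → Dunly: 9+2+8+3 = 22
Neston → Orton → Varne → Irby → Kelso → Dunly: 3+4+2+8+3 = 20
Cheapest is Neston → Orton → Varne → Irby → Kelso → Dunly at 20 min.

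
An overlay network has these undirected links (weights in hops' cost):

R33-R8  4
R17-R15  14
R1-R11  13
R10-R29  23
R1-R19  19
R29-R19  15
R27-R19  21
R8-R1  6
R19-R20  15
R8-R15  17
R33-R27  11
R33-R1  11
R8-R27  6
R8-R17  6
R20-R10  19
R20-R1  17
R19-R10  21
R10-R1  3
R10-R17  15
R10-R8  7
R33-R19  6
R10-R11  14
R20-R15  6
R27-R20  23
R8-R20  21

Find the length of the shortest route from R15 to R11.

36 hops' cost

Compare a few routes:
R15 → R8 → R10 → R11: 17+7+14 = 38
R15 → R20 → R1 → R11: 6+17+13 = 36
The minimum is 36 hops' cost via R15 → R20 → R1 → R11.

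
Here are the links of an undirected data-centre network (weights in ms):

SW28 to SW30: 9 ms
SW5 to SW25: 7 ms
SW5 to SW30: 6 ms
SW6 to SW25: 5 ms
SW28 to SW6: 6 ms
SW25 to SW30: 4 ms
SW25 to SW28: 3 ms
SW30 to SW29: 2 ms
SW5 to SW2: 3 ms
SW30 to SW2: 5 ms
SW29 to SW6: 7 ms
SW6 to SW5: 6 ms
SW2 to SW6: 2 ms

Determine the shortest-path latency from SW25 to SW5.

7 ms

Running Dijkstra from SW25:
SW25: 0
SW28: 3  (via SW25)
SW30: 4  (via SW25)
SW6: 5  (via SW25)
SW29: 6  (via SW30)
SW2: 7  (via SW6)
SW5: 7  (via SW25)
Shortest route: SW25 → SW5 = 7 ms.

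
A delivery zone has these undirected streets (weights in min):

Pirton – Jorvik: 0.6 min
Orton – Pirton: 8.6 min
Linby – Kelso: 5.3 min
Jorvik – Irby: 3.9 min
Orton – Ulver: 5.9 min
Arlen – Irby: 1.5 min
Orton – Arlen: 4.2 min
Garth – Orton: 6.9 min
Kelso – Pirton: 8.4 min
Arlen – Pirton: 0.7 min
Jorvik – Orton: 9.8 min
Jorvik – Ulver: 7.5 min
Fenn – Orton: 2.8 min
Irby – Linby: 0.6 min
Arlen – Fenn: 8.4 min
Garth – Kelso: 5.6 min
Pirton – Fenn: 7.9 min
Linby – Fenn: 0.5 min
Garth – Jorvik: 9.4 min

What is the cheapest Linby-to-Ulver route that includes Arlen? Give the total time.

Best Linby to Arlen: Linby–Irby–Arlen costing 2.1
Shortest Arlen→Ulver: Arlen–Pirton–Jorvik–Ulver = 8.8
Total via Arlen: 2.1 + 8.8 = 10.9 min.

10.9 min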